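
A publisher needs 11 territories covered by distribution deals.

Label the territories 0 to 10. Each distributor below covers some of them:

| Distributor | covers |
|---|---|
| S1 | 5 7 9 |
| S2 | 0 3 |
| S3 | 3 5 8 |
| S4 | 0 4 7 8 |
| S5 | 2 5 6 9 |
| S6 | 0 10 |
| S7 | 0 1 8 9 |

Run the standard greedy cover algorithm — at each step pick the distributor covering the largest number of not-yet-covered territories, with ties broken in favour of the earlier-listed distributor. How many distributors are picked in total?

5

Greedy: pick S4 (covers 4 new) → pick S5 (covers 4 new) → pick S2 (covers 1 new) → pick S6 (covers 1 new) → pick S7 (covers 1 new). Total picks: 5.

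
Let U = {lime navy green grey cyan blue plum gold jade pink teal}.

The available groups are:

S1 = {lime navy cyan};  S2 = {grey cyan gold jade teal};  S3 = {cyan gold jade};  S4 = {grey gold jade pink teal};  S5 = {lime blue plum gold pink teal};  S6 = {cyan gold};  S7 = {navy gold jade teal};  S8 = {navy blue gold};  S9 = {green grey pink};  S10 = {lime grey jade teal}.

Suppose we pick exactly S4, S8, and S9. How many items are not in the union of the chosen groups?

3

Union of S4, S8, S9 = {navy, green, grey, blue, gold, jade, pink, teal}.
Not covered: lime, cyan, plum — 3 items.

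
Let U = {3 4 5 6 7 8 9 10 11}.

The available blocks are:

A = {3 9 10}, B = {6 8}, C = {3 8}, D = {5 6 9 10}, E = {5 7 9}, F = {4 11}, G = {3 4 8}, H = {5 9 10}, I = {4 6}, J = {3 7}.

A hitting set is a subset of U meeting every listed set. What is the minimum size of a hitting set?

T = {3, 6, 9, 11} meets every block (each contains at least one member of T), and |T| = 4.
The blocks B, F, H, J are pairwise disjoint, so any hitting set needs a separate point for each — at least 4. Hence 4 is optimal.

4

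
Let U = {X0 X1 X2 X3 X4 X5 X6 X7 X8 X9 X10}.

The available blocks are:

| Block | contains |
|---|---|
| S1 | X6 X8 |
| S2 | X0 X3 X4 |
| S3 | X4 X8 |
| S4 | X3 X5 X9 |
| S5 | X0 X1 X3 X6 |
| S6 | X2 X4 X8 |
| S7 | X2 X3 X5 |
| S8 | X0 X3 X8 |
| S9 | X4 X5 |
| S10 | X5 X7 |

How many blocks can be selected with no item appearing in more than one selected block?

S5, S6, S10 are pairwise disjoint (S5={X0,X1,X3,X6}; S6={X2,X4,X8}; S10={X5,X7}).
Every remaining block overlaps one of these, and no 4 of the listed blocks are pairwise disjoint, so 3 is the maximum.

3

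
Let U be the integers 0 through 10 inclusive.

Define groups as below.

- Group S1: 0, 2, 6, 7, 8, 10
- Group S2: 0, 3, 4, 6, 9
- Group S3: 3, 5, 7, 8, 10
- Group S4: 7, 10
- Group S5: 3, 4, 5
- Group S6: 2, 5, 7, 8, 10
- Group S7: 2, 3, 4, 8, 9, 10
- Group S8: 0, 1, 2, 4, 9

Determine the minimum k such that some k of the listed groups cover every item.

3

Take {S2, S6, S8}. Their union is {0, 1, 2, 3, 4, 5, 6, 7, 8, 9, 10}, which is all 11 items.
Only S8 contains 1, so S8 is forced; the remaining 6 items need at least 2 more groups (each remaining group adds at most 5) — so at least 3 groups are needed, and 3 is optimal.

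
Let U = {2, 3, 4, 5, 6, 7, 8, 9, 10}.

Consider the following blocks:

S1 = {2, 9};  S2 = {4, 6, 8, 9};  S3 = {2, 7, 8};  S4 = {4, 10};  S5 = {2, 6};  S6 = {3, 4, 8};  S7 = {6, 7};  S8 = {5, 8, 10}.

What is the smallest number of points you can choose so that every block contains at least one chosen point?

4

The 4 points {2, 4, 6, 10} hit every block.
No choice of 3 points meets every block, so 4 is the minimum.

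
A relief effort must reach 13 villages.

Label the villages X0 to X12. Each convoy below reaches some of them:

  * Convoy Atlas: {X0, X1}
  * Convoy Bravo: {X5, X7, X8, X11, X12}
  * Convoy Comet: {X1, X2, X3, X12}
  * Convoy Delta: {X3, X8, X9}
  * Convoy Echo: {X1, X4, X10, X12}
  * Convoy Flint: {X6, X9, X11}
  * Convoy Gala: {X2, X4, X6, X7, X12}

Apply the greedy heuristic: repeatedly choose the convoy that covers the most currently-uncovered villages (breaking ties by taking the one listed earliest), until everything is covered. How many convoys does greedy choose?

Greedy: pick Bravo (covers 5 new) → pick Comet (covers 3 new) → pick Echo (covers 2 new) → pick Flint (covers 2 new) → pick Atlas (covers 1 new). Total picks: 5.

5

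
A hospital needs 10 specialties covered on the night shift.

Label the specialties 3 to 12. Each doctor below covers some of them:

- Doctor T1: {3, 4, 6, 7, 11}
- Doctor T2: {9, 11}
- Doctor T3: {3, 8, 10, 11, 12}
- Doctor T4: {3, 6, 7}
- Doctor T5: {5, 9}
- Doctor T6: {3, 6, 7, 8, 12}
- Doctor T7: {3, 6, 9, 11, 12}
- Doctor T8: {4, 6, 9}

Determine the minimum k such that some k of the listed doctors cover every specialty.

Take {T1, T3, T5}. Their union is {3, 4, 5, 6, 7, 8, 9, 10, 11, 12}, which is all 10 specialties.
Only T5 contains 5, so T5 is forced; the remaining 8 specialties need at least 2 more doctors (each remaining doctor adds at most 5) — so at least 3 doctors are needed, and 3 is optimal.

3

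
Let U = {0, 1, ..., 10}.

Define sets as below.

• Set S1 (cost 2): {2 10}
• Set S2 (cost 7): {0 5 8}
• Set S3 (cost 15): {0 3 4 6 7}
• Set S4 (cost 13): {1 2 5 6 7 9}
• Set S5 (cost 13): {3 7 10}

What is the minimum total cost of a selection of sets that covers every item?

37

S1, S2, S3, S4 together cover every item (S1 ∪ S2 ∪ S3 ∪ S4 = {0, 1, 2, 3, 4, 5, 6, 7, 8, 9, 10}); total cost 2 + 7 + 15 + 13 = 37.
No covering selection has total cost below 37.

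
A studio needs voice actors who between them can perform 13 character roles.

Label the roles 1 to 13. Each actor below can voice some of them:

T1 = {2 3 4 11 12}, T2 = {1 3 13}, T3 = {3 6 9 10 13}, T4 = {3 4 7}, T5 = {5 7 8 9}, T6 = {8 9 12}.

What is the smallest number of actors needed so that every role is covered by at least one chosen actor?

Take {T1, T2, T3, T5}. Their union is {1, 2, 3, 4, 5, 6, 7, 8, 9, 10, 11, 12, 13}, which is all 13 roles.
Only T2 contains 1, so T2 is forced; the remaining 10 roles need at least 3 more actors (each remaining actor adds at most 4) — so at least 4 actors are needed, and 4 is optimal.

4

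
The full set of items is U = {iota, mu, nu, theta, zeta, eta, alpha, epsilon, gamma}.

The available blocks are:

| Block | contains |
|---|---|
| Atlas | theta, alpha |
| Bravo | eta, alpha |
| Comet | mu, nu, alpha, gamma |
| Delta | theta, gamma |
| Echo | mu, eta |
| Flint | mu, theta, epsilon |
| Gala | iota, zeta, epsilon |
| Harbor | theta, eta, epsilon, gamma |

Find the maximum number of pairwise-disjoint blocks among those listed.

Bravo, Delta, Gala are pairwise disjoint (Bravo={eta,alpha}; Delta={theta,gamma}; Gala={iota,zeta,epsilon}).
Every remaining block overlaps one of these, and no 4 of the listed blocks are pairwise disjoint, so 3 is the maximum.

3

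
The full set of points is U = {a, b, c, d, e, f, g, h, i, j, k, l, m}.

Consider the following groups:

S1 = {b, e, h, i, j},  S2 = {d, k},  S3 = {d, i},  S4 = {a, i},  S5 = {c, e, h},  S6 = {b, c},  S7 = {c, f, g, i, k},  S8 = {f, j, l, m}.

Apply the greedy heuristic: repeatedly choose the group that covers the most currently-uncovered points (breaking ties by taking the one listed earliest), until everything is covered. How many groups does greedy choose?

Greedy: pick S1 (covers 5 new) → pick S7 (covers 4 new) → pick S8 (covers 2 new) → pick S2 (covers 1 new) → pick S4 (covers 1 new). Total picks: 5.

5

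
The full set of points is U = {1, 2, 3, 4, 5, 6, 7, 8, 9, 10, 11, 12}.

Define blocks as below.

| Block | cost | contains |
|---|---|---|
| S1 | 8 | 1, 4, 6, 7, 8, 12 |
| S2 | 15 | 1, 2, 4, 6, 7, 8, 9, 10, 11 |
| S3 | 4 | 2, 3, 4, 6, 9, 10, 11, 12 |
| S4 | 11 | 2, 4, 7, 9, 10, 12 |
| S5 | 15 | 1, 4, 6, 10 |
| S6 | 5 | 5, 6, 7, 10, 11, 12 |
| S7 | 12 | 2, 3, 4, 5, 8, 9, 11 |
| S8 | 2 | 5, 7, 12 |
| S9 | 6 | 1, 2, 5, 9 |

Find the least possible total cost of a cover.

14

S1, S3, S8 together cover every point (S1 ∪ S3 ∪ S8 = {1, 2, 3, 4, 5, 6, 7, 8, 9, 10, 11, 12}); total cost 8 + 4 + 2 = 14.
No covering selection has total cost below 14.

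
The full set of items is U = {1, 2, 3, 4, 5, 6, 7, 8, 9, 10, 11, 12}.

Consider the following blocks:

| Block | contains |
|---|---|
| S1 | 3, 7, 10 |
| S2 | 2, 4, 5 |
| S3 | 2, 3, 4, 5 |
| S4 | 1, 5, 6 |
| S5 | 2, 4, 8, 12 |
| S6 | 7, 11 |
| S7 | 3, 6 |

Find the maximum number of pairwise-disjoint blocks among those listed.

S5, S6, S7 are pairwise disjoint (S5={2,4,8,12}; S6={7,11}; S7={3,6}).
Every remaining block overlaps one of these, and no 4 of the listed blocks are pairwise disjoint, so 3 is the maximum.

3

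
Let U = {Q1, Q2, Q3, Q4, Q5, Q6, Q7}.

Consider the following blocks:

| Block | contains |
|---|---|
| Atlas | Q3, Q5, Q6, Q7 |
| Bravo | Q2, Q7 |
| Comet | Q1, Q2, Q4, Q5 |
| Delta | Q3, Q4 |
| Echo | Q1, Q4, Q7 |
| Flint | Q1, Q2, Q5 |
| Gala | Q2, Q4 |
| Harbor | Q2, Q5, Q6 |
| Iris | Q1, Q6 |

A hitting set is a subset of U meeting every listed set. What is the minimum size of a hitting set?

The 3 items {Q2, Q4, Q6} hit every block.
The blocks Bravo, Delta, Iris are pairwise disjoint, so any hitting set needs a separate item for each — at least 3. Hence 3 is optimal.

3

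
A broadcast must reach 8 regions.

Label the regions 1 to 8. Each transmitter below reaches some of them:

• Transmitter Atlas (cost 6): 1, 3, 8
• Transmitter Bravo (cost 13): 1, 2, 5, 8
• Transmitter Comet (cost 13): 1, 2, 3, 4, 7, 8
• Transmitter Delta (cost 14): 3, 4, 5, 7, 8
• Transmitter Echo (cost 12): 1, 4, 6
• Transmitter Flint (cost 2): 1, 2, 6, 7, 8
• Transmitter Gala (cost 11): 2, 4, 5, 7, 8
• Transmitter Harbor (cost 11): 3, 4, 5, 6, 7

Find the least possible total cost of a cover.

Flint, Harbor together cover every region (Flint ∪ Harbor = {1, 2, 3, 4, 5, 6, 7, 8}); total cost 2 + 11 = 13.
No covering selection has total cost below 13.

13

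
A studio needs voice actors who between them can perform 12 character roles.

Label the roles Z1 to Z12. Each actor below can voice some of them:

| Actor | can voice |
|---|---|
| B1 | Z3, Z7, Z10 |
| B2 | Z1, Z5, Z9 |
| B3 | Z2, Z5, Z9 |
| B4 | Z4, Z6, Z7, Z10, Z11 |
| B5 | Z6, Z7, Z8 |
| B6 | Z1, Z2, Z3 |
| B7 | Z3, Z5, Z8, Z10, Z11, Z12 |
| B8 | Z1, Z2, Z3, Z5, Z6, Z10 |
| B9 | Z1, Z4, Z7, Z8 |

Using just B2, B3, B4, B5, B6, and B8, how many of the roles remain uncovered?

Union of B2, B3, B4, B5, B6, B8 = {Z1, Z2, Z3, Z4, Z5, Z6, Z7, Z8, Z9, Z10, Z11}.
Not covered: Z12 — 1 role.

1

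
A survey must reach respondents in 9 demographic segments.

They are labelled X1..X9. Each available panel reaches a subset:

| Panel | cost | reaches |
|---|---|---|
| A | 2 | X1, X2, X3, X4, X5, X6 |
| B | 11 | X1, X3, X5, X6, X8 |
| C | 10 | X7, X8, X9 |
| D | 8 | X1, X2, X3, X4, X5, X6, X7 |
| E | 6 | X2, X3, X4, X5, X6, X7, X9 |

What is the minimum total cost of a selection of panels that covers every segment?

12

A, C together cover every segment (A ∪ C = {X1, X2, X3, X4, X5, X6, X7, X8, X9}); total cost 2 + 10 = 12.
The greedy pick A, E, C costs 18; no covering selection beats 12.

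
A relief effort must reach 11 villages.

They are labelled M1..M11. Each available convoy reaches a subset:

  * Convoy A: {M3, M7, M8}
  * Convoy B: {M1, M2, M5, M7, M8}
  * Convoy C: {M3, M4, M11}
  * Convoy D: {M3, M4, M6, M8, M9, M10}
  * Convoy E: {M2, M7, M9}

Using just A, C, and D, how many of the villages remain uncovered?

3

Union of A, C, D = {M3, M4, M6, M7, M8, M9, M10, M11}.
Not covered: M1, M2, M5 — 3 villages.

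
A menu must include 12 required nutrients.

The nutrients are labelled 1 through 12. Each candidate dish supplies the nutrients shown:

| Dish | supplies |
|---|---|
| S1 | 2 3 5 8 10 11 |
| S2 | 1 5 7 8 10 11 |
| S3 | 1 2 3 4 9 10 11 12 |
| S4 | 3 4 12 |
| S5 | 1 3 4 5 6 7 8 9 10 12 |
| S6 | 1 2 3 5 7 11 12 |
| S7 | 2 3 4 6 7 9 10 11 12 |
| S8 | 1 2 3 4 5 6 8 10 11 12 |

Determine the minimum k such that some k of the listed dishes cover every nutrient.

S3 and S5 together: S3 ∪ S5 = {1, 2, 3, 4, 5, 6, 7, 8, 9, 10, 11, 12} — every nutrient is covered.
No single dish has all 12 nutrients (the largest, S5, has 10), so 2 is optimal.

2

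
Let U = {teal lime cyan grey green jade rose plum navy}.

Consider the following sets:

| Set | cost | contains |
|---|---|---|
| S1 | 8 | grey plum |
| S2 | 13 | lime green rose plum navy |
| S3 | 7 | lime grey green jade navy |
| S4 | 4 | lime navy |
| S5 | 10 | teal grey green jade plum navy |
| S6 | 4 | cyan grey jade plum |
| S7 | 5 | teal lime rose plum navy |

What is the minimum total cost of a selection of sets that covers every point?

16

S3, S6, S7 together cover every point (S3 ∪ S6 ∪ S7 = {teal, lime, cyan, grey, green, jade, rose, plum, navy}); total cost 7 + 4 + 5 = 16.
No covering selection has total cost below 16.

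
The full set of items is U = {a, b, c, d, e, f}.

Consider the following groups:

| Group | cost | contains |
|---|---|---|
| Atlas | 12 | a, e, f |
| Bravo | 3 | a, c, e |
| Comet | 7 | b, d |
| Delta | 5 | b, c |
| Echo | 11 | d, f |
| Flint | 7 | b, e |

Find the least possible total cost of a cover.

Bravo, Delta, Echo together cover every item (Bravo ∪ Delta ∪ Echo = {a, b, c, d, e, f}); total cost 3 + 5 + 11 = 19.
The greedy pick Bravo, Comet, Echo costs 21; no covering selection beats 19.

19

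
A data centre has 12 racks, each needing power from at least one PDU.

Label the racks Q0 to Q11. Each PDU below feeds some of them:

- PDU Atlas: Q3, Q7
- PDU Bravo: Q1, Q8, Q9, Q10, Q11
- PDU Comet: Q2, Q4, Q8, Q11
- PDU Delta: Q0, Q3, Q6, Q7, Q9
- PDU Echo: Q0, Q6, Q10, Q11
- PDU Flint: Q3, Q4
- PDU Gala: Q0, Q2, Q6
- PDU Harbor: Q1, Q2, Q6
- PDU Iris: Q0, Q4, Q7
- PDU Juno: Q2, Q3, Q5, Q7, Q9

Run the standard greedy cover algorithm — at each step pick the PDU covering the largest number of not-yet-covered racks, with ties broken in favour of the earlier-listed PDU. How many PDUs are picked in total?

Greedy: pick Bravo (covers 5 new) → pick Delta (covers 4 new) → pick Comet (covers 2 new) → pick Juno (covers 1 new). Total picks: 4.

4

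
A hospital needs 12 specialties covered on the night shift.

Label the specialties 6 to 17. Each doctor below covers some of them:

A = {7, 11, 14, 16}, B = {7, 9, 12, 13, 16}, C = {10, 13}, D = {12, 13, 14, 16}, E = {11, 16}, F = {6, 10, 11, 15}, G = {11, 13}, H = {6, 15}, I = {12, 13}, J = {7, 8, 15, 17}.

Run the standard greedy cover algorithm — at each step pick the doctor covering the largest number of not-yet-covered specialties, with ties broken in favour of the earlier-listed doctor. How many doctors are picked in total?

Greedy: pick B (covers 5 new) → pick F (covers 4 new) → pick J (covers 2 new) → pick A (covers 1 new). Total picks: 4.

4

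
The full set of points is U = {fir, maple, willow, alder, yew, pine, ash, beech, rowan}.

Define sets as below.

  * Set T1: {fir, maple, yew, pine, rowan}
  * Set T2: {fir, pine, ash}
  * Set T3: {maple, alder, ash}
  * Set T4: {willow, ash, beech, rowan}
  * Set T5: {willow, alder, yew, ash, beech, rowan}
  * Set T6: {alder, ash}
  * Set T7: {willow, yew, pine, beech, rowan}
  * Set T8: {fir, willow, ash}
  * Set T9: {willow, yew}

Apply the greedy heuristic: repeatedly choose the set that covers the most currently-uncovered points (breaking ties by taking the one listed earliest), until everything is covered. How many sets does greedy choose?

Greedy: pick T5 (covers 6 new) → pick T1 (covers 3 new). Total picks: 2.

2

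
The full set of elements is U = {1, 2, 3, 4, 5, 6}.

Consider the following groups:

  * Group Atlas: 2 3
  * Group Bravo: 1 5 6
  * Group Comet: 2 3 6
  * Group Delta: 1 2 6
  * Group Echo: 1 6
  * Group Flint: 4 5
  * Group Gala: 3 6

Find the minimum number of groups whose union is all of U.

3

Take {Atlas, Echo, Flint}. Their union is {1, 2, 3, 4, 5, 6}, which is all 6 elements.
Only Flint contains 4, so Flint is forced; the remaining 4 elements need at least 2 more groups (each remaining group adds at most 3) — so at least 3 groups are needed, and 3 is optimal.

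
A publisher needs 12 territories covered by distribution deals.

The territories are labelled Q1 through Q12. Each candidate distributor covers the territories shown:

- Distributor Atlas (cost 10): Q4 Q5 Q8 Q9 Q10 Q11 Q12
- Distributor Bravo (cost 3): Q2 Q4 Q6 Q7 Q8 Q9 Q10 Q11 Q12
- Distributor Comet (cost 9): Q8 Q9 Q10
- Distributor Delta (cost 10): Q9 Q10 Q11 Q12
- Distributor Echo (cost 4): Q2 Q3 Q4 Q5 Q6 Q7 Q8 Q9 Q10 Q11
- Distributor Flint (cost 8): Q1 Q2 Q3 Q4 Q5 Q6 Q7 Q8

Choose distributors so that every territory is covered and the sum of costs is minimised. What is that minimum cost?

11

Bravo, Flint together cover every territory (Bravo ∪ Flint = {Q1, Q2, Q3, Q4, Q5, Q6, Q7, Q8, Q9, Q10, Q11, Q12}); total cost 3 + 8 = 11.
The greedy pick Bravo, Echo, Flint costs 15; no covering selection beats 11.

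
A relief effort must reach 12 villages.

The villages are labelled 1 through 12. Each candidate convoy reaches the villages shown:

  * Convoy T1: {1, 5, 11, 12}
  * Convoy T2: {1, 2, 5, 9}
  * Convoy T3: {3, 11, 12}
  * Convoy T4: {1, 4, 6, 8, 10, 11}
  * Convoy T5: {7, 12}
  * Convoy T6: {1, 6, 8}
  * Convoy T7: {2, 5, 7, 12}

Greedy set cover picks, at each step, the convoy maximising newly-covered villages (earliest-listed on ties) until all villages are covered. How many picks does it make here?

Greedy: pick T4 (covers 6 new) → pick T7 (covers 4 new) → pick T2 (covers 1 new) → pick T3 (covers 1 new). Total picks: 4.

4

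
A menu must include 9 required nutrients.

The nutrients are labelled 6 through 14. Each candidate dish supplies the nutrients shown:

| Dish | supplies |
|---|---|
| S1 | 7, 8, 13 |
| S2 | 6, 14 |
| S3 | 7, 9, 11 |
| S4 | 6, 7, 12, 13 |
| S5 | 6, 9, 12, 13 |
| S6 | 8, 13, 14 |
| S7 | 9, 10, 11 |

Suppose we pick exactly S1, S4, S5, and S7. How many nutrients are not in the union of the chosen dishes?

1

Union of S1, S4, S5, S7 = {6, 7, 8, 9, 10, 11, 12, 13}.
Not covered: 14 — 1 nutrient.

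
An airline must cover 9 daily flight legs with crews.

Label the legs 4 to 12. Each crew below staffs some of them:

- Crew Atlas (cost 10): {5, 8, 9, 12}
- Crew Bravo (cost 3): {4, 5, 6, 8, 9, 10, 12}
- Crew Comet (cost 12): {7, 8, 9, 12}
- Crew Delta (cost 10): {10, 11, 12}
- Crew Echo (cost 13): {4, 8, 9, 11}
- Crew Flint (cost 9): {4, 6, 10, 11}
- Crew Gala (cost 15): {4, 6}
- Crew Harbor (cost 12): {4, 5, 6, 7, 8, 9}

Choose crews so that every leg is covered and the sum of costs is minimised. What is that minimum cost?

Delta, Harbor together cover every leg (Delta ∪ Harbor = {4, 5, 6, 7, 8, 9, 10, 11, 12}); total cost 10 + 12 = 22.
The greedy pick Bravo, Flint, Comet costs 24; no covering selection beats 22.

22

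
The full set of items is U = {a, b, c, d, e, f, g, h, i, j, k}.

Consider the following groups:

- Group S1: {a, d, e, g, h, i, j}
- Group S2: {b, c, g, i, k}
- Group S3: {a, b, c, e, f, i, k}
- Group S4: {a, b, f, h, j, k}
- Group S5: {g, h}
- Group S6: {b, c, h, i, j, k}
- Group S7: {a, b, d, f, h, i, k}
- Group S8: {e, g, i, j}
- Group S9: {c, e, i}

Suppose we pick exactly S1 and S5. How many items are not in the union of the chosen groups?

4

Union of S1, S5 = {a, d, e, g, h, i, j}.
Not covered: b, c, f, k — 4 items.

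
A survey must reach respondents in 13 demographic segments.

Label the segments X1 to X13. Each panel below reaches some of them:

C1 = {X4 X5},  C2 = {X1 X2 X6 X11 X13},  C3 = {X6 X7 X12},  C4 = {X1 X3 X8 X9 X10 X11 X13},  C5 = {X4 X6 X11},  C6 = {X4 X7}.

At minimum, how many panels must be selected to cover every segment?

4

Take {C1, C2, C3, C4}. Their union is {X1, X2, X3, X4, X5, X6, X7, X8, X9, X10, X11, X12, X13}, which is all 13 segments.
No 3 of the 6 panels cover everything (all 20 combinations miss at least one segment), so 4 is optimal.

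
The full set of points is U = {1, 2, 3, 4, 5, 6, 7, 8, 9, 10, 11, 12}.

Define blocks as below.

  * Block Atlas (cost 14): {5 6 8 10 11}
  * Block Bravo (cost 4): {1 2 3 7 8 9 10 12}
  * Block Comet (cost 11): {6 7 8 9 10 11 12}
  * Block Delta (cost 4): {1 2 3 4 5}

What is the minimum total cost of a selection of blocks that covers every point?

Comet, Delta together cover every point (Comet ∪ Delta = {1, 2, 3, 4, 5, 6, 7, 8, 9, 10, 11, 12}); total cost 11 + 4 = 15.
The greedy pick Bravo, Delta, Comet costs 19; no covering selection beats 15.

15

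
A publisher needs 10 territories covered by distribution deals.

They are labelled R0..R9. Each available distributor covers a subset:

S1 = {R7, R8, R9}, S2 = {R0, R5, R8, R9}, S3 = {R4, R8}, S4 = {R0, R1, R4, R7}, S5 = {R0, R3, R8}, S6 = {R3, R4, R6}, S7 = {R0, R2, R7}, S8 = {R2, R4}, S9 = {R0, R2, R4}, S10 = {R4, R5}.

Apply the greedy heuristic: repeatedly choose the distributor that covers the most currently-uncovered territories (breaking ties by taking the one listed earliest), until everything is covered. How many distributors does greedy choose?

Greedy: pick S2 (covers 4 new) → pick S4 (covers 3 new) → pick S6 (covers 2 new) → pick S7 (covers 1 new). Total picks: 4.

4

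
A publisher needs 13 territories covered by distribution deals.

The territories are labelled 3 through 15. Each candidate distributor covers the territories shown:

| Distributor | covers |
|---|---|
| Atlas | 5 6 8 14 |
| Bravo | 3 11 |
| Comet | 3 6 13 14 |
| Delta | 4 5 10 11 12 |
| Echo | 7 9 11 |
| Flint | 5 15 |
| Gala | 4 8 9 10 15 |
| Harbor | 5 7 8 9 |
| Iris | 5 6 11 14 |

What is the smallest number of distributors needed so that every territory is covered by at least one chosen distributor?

Comet and Delta and Echo and Gala together: Comet ∪ Delta ∪ Echo ∪ Gala = {3, 4, 5, 6, 7, 8, 9, 10, 11, 12, 13, 14, 15} — every territory is covered.
No 3 of the 9 distributors cover everything (all 84 combinations miss at least one territory), so 4 is optimal.

4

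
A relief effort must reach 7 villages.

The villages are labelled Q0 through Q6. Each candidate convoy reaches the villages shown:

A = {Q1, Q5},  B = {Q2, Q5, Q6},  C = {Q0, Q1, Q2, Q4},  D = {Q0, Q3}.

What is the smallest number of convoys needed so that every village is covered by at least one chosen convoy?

3

B and C and D together: B ∪ C ∪ D = {Q0, Q1, Q2, Q3, Q4, Q5, Q6} — every village is covered.
Only D contains Q3, so D is forced; the remaining 5 villages need at least 2 more convoys (each remaining convoy adds at most 3) — so at least 3 convoys are needed, and 3 is optimal.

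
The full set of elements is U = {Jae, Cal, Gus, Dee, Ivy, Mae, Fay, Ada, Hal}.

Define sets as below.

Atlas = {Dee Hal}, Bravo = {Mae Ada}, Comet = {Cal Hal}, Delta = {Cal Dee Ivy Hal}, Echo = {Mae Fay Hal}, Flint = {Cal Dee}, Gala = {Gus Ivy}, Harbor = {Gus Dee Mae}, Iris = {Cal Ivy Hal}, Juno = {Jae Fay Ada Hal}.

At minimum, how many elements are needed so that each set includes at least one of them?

Take H = {Gus, Dee, Ada, Hal}. Each listed set contains at least one of these, so H is a hitting set of size 4.
No choice of 3 elements meets every set, so 4 is the minimum.

4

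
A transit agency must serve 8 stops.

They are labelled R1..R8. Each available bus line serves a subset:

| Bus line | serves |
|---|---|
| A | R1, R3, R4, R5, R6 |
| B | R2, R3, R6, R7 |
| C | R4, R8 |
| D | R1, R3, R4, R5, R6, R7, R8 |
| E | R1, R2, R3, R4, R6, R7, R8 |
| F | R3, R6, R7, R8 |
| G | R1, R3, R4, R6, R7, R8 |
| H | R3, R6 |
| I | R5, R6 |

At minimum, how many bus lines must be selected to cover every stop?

Take {A, E}. Their union is {R1, R2, R3, R4, R5, R6, R7, R8}, which is all 8 stops.
No single bus line has all 8 stops (the largest, D, has 7), so 2 is optimal.

2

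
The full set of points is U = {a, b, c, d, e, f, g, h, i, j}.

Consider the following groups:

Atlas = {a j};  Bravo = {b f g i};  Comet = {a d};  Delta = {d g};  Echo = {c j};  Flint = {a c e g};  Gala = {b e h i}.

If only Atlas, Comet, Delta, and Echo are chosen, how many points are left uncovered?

5

Union of Atlas, Comet, Delta, Echo = {a, c, d, g, j}.
Not covered: b, e, f, h, i — 5 points.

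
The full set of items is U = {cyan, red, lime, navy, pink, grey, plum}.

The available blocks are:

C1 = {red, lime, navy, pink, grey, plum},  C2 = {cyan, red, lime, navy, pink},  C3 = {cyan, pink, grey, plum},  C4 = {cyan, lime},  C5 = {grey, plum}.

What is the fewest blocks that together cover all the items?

2

Take {C2, C5}. Their union is {cyan, red, lime, navy, pink, grey, plum}, which is all 7 items.
No single block has all 7 items (the largest, C1, has 6), so 2 is optimal.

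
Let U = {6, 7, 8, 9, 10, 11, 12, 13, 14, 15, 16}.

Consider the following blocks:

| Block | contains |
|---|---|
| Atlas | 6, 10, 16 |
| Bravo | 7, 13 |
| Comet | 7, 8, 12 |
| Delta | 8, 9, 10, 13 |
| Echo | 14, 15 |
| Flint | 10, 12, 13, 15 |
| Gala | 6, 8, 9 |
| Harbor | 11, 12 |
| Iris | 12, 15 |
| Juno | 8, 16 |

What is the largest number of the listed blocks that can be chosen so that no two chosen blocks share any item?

4

Atlas, Bravo, Echo, Harbor are pairwise disjoint (Atlas={6,10,16}; Bravo={7,13}; Echo={14,15}; Harbor={11,12}).
Every remaining block overlaps one of these, and no 5 of the listed blocks are pairwise disjoint, so 4 is the maximum.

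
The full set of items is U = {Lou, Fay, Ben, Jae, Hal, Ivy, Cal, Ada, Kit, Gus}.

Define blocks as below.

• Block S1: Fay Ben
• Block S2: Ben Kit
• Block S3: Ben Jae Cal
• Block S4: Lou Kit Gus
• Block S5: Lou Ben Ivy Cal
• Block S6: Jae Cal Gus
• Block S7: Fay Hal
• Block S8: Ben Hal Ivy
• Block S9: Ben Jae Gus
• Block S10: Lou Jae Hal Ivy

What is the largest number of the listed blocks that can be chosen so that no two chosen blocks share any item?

3

S3, S4, S7 are pairwise disjoint (S3={Ben,Jae,Cal}; S4={Lou,Kit,Gus}; S7={Fay,Hal}).
Every remaining block overlaps one of these, and no 4 of the listed blocks are pairwise disjoint, so 3 is the maximum.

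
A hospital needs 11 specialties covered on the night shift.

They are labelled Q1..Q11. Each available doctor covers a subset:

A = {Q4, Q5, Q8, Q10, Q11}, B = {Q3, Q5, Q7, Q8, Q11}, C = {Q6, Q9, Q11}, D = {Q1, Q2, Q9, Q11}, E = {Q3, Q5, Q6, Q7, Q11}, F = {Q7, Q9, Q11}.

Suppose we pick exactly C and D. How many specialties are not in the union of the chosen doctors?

Union of C, D = {Q1, Q2, Q6, Q9, Q11}.
Not covered: Q3, Q4, Q5, Q7, Q8, Q10 — 6 specialties.

6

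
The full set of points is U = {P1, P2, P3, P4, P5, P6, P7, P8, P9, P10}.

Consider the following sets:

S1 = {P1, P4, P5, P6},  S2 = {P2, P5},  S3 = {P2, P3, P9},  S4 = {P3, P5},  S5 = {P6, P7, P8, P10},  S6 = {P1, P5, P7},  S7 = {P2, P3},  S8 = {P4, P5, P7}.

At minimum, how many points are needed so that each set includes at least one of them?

3

H = {P2, P5, P8} meets every set (each contains at least one member of H), and |H| = 3.
No choice of 2 points meets every set, so 3 is the minimum.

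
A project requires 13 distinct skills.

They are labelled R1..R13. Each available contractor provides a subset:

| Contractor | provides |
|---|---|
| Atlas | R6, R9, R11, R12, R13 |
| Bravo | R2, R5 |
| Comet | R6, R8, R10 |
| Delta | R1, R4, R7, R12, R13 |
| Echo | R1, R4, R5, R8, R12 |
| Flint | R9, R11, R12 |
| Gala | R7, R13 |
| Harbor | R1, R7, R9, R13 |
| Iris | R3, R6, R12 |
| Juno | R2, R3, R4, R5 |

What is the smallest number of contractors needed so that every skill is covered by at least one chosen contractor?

4

Comet and Delta and Flint and Juno together: Comet ∪ Delta ∪ Flint ∪ Juno = {R1, R2, R3, R4, R5, R6, R7, R8, R9, R10, R11, R12, R13} — every skill is covered.
No 3 of the 10 contractors cover everything (all 120 combinations miss at least one skill), so 4 is optimal.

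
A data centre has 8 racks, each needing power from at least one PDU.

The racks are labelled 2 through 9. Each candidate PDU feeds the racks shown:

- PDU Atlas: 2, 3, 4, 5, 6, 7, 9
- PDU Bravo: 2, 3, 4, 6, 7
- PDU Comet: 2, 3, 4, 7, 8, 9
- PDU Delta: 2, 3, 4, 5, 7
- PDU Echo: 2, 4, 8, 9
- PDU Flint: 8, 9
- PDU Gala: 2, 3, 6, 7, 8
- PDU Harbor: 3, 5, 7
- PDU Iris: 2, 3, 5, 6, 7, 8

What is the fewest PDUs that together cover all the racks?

Atlas and Comet together: Atlas ∪ Comet = {2, 3, 4, 5, 6, 7, 8, 9} — every rack is covered.
No single PDU has all 8 racks (the largest, Atlas, has 7), so 2 is optimal.

2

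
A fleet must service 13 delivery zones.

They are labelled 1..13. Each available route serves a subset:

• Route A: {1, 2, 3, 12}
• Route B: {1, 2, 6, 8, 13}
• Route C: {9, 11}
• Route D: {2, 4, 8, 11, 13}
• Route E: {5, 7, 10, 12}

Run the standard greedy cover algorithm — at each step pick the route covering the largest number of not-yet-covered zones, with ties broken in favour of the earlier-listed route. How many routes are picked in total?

5

Greedy: pick B (covers 5 new) → pick E (covers 4 new) → pick C (covers 2 new) → pick A (covers 1 new) → pick D (covers 1 new). Total picks: 5.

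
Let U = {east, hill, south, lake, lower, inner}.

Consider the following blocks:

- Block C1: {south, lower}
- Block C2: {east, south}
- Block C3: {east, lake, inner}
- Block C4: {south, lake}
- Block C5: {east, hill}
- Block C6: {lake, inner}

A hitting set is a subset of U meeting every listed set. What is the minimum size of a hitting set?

H = {east, south, lake} meets every block (each contains at least one member of H), and |H| = 3.
The blocks C1, C5, C6 are pairwise disjoint, so any hitting set needs a separate item for each — at least 3. Hence 3 is optimal.

3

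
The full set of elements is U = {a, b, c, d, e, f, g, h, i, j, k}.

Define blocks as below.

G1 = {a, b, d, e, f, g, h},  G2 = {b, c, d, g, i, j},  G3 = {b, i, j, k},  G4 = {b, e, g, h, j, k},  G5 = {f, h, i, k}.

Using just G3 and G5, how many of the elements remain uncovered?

Union of G3, G5 = {b, f, h, i, j, k}.
Not covered: a, c, d, e, g — 5 elements.

5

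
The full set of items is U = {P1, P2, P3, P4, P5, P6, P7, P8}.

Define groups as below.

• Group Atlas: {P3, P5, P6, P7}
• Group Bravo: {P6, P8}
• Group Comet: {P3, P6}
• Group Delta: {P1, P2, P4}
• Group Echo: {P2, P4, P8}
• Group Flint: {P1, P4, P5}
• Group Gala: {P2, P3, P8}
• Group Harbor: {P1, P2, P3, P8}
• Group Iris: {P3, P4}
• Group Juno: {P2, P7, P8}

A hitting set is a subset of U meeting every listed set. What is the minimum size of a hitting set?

3

The 3 items {P1, P3, P8} hit every group.
The groups Comet, Flint, Juno are pairwise disjoint, so any hitting set needs a separate item for each — at least 3. Hence 3 is optimal.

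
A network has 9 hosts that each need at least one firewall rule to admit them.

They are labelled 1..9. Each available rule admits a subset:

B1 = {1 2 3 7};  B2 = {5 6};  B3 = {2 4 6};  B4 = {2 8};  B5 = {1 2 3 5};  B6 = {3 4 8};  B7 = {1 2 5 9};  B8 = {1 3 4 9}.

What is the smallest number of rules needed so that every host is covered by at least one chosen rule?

4

Take {B1, B2, B6, B7}. Their union is {1, 2, 3, 4, 5, 6, 7, 8, 9}, which is all 9 hosts.
Only B1 contains 7, so B1 is forced; the remaining 5 hosts need at least 3 more rules (each remaining rule adds at most 2) — so at least 4 rules are needed, and 4 is optimal.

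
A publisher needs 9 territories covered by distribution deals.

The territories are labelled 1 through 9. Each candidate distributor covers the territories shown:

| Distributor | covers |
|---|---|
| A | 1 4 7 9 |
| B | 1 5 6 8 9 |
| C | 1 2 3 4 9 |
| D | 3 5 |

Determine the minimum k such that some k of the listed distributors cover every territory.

A and B and C together: A ∪ B ∪ C = {1, 2, 3, 4, 5, 6, 7, 8, 9} — every territory is covered.
Only C contains 2, so C is forced; the remaining 4 territories need at least 2 more distributors (each remaining distributor adds at most 3) — so at least 3 distributors are needed, and 3 is optimal.

3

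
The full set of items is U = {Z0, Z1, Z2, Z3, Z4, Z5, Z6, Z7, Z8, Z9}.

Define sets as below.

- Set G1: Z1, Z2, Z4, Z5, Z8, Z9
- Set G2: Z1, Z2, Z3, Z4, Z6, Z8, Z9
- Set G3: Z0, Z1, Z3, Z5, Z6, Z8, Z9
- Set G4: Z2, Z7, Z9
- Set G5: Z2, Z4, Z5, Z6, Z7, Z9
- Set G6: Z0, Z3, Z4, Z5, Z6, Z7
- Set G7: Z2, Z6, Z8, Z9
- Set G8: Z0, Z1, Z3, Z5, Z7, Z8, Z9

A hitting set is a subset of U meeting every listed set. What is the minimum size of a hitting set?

2

H = {Z6, Z9} meets every set (each contains at least one member of H), and |H| = 2.
No single item lies in every set, so at least 2 are needed and 2 is optimal.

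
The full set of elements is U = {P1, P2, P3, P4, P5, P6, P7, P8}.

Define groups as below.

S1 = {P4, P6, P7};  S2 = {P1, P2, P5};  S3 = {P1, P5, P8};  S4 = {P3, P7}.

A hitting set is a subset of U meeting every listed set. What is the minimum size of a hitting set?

2

H = {P5, P7} meets every group (each contains at least one member of H), and |H| = 2.
The groups S2, S4 are pairwise disjoint, so any hitting set needs a separate element for each — at least 2. Hence 2 is optimal.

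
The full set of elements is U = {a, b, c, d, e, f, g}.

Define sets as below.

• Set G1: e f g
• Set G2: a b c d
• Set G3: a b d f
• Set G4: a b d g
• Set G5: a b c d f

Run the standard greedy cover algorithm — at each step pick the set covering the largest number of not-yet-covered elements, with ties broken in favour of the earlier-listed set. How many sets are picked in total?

2

Greedy: pick G5 (covers 5 new) → pick G1 (covers 2 new). Total picks: 2.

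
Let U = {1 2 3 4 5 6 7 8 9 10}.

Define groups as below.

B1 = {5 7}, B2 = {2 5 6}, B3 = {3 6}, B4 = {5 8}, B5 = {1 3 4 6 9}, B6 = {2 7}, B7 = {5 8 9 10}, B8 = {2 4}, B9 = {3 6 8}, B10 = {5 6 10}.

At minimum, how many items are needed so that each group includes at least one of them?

3

The 3 items {2, 3, 5} hit every group.
The groups B3, B4, B6 are pairwise disjoint, so any hitting set needs a separate item for each — at least 3. Hence 3 is optimal.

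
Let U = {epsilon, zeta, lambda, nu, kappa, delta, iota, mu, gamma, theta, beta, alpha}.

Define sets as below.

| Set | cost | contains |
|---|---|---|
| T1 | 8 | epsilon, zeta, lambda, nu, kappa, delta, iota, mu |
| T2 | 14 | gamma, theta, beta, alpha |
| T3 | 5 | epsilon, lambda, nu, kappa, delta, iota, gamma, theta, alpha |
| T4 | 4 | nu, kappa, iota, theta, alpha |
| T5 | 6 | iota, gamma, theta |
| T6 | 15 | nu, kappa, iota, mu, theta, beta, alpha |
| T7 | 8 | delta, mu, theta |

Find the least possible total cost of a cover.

22

T1, T2 together cover every item (T1 ∪ T2 = {epsilon, zeta, lambda, nu, kappa, delta, iota, mu, gamma, theta, beta, alpha}); total cost 8 + 14 = 22.
The greedy pick T3, T1, T2 costs 27; no covering selection beats 22.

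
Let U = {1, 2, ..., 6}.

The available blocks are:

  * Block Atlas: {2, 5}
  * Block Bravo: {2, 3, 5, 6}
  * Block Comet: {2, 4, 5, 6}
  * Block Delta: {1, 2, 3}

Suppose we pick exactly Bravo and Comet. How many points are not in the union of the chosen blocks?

1

Union of Bravo, Comet = {2, 3, 4, 5, 6}.
Not covered: 1 — 1 point.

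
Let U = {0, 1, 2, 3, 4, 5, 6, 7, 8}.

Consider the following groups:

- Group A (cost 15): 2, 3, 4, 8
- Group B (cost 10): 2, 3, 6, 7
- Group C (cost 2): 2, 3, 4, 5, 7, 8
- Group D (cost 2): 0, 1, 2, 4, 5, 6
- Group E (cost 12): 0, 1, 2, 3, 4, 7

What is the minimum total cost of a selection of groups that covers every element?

4

C, D together cover every element (C ∪ D = {0, 1, 2, 3, 4, 5, 6, 7, 8}); total cost 2 + 2 = 4.
No covering selection has total cost below 4.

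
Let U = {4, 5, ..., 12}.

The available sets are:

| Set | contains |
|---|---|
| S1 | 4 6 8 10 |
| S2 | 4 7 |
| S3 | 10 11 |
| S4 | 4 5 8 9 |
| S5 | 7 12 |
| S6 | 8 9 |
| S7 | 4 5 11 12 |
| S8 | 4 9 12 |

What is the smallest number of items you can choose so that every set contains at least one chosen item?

Take H = {7, 8, 9, 11}. Each listed set contains at least one of these, so H is a hitting set of size 4.
No choice of 3 items meets every set, so 4 is the minimum.

4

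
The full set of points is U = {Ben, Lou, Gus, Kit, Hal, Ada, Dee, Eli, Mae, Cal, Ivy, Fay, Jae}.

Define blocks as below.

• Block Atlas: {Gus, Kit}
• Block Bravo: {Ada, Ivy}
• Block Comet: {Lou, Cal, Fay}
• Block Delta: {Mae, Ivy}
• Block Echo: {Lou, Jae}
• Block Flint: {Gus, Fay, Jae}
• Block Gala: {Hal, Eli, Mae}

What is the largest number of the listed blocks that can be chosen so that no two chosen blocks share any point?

4

Atlas, Bravo, Echo, Gala are pairwise disjoint (Atlas={Gus,Kit}; Bravo={Ada,Ivy}; Echo={Lou,Jae}; Gala={Hal,Eli,Mae}).
Every remaining block overlaps one of these, and no 5 of the listed blocks are pairwise disjoint, so 4 is the maximum.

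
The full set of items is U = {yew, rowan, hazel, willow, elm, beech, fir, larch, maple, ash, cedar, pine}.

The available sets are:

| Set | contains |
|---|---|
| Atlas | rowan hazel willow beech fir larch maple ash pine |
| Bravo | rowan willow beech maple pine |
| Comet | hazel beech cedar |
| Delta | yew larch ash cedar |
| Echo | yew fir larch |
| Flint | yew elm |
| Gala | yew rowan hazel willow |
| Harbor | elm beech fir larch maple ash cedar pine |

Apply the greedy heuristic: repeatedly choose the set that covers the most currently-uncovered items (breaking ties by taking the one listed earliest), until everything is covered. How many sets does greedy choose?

Greedy: pick Atlas (covers 9 new) → pick Delta (covers 2 new) → pick Flint (covers 1 new). Total picks: 3.
(The true minimum cover uses only 2 sets, so greedy is not optimal here.)

3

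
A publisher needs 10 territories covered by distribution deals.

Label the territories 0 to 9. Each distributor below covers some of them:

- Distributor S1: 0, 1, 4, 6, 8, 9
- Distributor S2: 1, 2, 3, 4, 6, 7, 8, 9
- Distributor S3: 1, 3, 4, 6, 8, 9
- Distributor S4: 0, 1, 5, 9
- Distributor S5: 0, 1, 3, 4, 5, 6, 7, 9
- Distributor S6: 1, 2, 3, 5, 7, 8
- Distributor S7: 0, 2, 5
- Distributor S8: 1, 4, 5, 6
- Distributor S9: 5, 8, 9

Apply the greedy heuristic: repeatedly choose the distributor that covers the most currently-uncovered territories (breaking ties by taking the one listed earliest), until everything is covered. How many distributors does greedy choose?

2

Greedy: pick S2 (covers 8 new) → pick S4 (covers 2 new). Total picks: 2.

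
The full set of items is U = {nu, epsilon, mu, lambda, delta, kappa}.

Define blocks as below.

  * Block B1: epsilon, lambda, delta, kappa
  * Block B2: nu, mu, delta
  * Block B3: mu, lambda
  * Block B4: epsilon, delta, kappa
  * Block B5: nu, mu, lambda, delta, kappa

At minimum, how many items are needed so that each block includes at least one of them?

2

H = {lambda, delta} meets every block (each contains at least one member of H), and |H| = 2.
The blocks B3, B4 are pairwise disjoint, so any hitting set needs a separate item for each — at least 2. Hence 2 is optimal.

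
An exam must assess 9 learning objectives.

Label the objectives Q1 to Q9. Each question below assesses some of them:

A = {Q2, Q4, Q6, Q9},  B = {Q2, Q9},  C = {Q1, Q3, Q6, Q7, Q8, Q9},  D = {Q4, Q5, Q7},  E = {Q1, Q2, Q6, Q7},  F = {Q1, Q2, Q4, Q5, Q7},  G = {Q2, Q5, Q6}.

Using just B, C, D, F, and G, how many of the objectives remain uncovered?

0

Union of B, C, D, F, G = {Q1, Q2, Q3, Q4, Q5, Q6, Q7, Q8, Q9} — that's every objective, so 0 are uncovered.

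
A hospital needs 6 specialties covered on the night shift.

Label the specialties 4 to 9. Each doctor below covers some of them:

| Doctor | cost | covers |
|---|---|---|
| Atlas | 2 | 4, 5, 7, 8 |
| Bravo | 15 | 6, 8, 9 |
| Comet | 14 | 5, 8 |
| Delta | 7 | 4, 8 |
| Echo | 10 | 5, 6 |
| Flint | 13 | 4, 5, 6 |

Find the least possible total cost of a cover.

17

Atlas, Bravo together cover every specialty (Atlas ∪ Bravo = {4, 5, 6, 7, 8, 9}); total cost 2 + 15 = 17.
No covering selection has total cost below 17.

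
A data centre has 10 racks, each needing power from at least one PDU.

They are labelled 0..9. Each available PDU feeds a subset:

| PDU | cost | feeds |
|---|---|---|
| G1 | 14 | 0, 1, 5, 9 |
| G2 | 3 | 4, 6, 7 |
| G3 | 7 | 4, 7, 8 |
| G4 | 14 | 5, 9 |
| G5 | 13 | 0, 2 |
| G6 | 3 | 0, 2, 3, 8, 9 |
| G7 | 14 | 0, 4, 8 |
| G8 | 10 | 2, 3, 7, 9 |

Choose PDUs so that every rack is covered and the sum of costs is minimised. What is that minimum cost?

G1, G2, G6 together cover every rack (G1 ∪ G2 ∪ G6 = {0, 1, 2, 3, 4, 5, 6, 7, 8, 9}); total cost 14 + 3 + 3 = 20.
No covering selection has total cost below 20.

20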